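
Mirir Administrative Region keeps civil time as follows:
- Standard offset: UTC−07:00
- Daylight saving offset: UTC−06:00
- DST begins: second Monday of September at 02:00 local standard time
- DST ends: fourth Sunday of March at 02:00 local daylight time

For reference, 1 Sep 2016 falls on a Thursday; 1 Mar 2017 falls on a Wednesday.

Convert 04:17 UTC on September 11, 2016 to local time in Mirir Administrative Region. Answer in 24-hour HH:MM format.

1 September 2016 is a Thursday, so the first Monday is September 5 and the second is September 12.
1 March 2017 is a Wednesday, so the first Sunday is March 5 and the fourth is March 26.
At the standard offset (UTC−07:00), 04:17 UTC − 7h = 21:17 Mirir Administrative Region standard time (rolling into the previous day, 10 September 2016).
The standard-time date in Mirir Administrative Region, September 10, 2016, is outside the daylight-saving period (12 September 2016 – 26 March 2017), so Mirir Administrative Region is on standard time, UTC−07:00.
04:17 UTC − 7h = 21:17 local (rolling into the previous day, 10 September 2016).

21:17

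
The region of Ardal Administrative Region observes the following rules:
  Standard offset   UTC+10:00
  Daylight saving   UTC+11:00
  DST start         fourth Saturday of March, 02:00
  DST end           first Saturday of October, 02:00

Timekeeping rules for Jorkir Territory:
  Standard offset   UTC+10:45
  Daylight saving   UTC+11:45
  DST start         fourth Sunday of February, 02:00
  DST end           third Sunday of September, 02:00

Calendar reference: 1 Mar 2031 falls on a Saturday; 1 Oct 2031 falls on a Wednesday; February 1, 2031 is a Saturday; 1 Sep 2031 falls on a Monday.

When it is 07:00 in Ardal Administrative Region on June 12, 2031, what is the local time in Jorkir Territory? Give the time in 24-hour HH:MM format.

1 March 2031 is a Saturday, so the first Saturday is March 1 and the fourth is March 22.
1 October 2031 is a Wednesday, so the first Saturday is October 4.
Daylight saving runs 22 March – 4 October; June 12, 2031 is inside that window, so Ardal Administrative Region is at UTC+11:00.
07:00 Ardal Administrative Region − 11h = 20:00 UTC (rolling into the previous day, 11 June 2031).
1 February 2031 is a Saturday, so the first Sunday is February 2 and the fourth is February 23.
1 September 2031 is a Monday, so the first Sunday is September 7 and the third is September 21.
At the standard offset (UTC+10:45), 20:00 UTC + 10h45m = 06:45 Jorkir Territory standard time (rolling into the next day, 12 June 2031).
The standard-time date in Jorkir Territory, June 12, 2031, falls between 23 February and 21 September, so daylight saving is in effect and Jorkir Territory is at UTC+11:45.
20:00 UTC + 11h45m = 07:45 Jorkir Territory (rolling into the next day, 12 June 2031).

07:45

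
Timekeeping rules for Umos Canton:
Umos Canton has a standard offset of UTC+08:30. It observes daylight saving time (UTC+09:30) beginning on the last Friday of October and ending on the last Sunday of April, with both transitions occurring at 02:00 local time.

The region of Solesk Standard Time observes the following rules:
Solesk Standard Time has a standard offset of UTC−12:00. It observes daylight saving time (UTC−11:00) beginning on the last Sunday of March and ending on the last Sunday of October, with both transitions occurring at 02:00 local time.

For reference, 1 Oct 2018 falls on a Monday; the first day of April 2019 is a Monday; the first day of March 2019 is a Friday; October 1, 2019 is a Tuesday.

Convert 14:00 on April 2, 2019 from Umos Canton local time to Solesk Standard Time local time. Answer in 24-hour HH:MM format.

17:30

1 October 2018 is a Monday, so Fridays fall on 5, 12, 19, 26; the last is October 26.
1 April 2019 is a Monday, so Sundays fall on 7, 14, 21, 28; the last is April 28.
Daylight saving runs 26 October 2018 – 28 April 2019; April 2, 2019 is inside that window, so Umos Canton is at UTC+09:30.
14:00 Umos Canton − 9h30m = 04:30 UTC.
1 March 2019 is a Friday, so Sundays fall on 3, 10, 17, 24, 31; the last is March 31.
1 October 2019 is a Tuesday, so Sundays fall on 6, 13, 20, 27; the last is October 27.
At the standard offset (UTC−12:00), 04:30 UTC − 12h = 16:30 Solesk Standard Time standard time (rolling into the previous day, 1 April 2019).
The standard-time date in Solesk Standard Time, April 1, 2019, lies within the daylight-saving period (31 March – 27 October), so Solesk Standard Time is on daylight time, UTC−11:00.
04:30 UTC − 11h = 17:30 Solesk Standard Time (rolling into the previous day, 1 April 2019).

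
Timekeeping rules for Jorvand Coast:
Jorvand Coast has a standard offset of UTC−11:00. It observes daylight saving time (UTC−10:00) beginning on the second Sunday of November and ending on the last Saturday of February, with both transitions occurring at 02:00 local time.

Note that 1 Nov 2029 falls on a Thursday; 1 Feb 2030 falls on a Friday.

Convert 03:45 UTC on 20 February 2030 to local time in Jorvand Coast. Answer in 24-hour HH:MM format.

17:45

1 November 2029 is a Thursday, so the first Sunday is November 4 and the second is November 11.
1 February 2030 is a Friday, so Saturdays fall on 2, 9, 16, 23; the last is February 23.
At the standard offset (UTC−11:00), 03:45 UTC − 11h = 16:45 Jorvand Coast standard time (rolling into the previous day, 19 February 2030).
The standard-time date in Jorvand Coast, 19 February 2030, falls between 11 November 2029 and 23 February 2030, so daylight saving is in effect and Jorvand Coast is at UTC−10:00.
03:45 UTC − 10h = 17:45 local (rolling into the previous day, 19 February 2030).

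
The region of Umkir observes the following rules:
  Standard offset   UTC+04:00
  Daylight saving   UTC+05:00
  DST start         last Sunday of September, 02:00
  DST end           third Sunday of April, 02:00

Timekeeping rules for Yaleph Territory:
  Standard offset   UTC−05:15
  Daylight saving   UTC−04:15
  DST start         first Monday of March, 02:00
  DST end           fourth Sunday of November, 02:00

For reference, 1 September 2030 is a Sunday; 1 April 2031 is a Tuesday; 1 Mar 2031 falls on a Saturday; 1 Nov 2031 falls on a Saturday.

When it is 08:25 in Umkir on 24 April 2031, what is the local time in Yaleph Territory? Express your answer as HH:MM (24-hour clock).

00:10

1 September 2030 is a Sunday, so Sundays fall on 1, 8, 15, 22, 29; the last is September 29.
1 April 2031 is a Tuesday, so the first Sunday is April 6 and the third is April 20.
24 April 2031 is outside the daylight-saving period (29 September 2030 – 20 April 2031), so Umkir is on standard time, UTC+04:00.
08:25 Umkir − 4h = 04:25 UTC.
1 March 2031 is a Saturday, so the first Monday is March 3.
1 November 2031 is a Saturday, so the first Sunday is November 2 and the fourth is November 23.
At the standard offset (UTC−05:15), 04:25 UTC − 5h15m = 23:10 Yaleph Territory standard time (rolling into the previous day, 23 April 2031).
The standard-time date in Yaleph Territory, 23 April 2031, falls between 3 March and 23 November, so daylight saving is in effect and Yaleph Territory is at UTC−04:15.
04:25 UTC − 4h15m = 00:10 Yaleph Territory.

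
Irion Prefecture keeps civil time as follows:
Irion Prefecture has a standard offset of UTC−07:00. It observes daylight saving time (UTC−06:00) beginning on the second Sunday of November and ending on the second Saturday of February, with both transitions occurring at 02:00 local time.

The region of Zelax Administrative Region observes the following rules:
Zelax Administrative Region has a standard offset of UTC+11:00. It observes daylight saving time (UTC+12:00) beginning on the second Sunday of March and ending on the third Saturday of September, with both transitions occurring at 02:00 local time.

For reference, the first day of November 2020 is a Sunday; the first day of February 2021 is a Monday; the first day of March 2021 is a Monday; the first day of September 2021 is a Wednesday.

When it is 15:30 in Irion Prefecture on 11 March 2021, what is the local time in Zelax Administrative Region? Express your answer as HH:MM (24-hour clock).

1 November 2020 is a Sunday, so the first Sunday is November 1 and the second is November 8.
1 February 2021 is a Monday, so the first Saturday is February 6 and the second is February 13.
11 March 2021 is outside the daylight-saving period (8 November 2020 – 13 February 2021), so Irion Prefecture is on standard time, UTC−07:00.
15:30 Irion Prefecture + 7h = 22:30 UTC.
1 March 2021 is a Monday, so the first Sunday is March 7 and the second is March 14.
1 September 2021 is a Wednesday, so the first Saturday is September 4 and the third is September 18.
At the standard offset (UTC+11:00), 22:30 UTC + 11h = 09:30 Zelax Administrative Region standard time (rolling into the next day, 12 March 2021).
Daylight saving runs 14 March – 18 September; the standard-time date in Zelax Administrative Region, 12 March 2021, is outside that window, so Zelax Administrative Region is on standard time at UTC+11:00.
22:30 UTC + 11h = 09:30 Zelax Administrative Region (rolling into the next day, 12 March 2021).

09:30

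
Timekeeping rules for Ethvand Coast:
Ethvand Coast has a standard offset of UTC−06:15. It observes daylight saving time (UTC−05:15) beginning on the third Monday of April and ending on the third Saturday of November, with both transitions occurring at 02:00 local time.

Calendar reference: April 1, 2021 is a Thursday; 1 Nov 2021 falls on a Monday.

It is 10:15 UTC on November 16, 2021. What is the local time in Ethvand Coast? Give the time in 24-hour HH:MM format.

05:00

1 April 2021 is a Thursday, so the first Monday is April 5 and the third is April 19.
1 November 2021 is a Monday, so the first Saturday is November 6 and the third is November 20.
At the standard offset (UTC−06:15), 10:15 UTC − 6h15m = 04:00 Ethvand Coast standard time.
The standard-time date in Ethvand Coast, November 16, 2021, falls between 19 April and 20 November, so daylight saving is in effect and Ethvand Coast is at UTC−05:15.
10:15 UTC − 5h15m = 05:00 local.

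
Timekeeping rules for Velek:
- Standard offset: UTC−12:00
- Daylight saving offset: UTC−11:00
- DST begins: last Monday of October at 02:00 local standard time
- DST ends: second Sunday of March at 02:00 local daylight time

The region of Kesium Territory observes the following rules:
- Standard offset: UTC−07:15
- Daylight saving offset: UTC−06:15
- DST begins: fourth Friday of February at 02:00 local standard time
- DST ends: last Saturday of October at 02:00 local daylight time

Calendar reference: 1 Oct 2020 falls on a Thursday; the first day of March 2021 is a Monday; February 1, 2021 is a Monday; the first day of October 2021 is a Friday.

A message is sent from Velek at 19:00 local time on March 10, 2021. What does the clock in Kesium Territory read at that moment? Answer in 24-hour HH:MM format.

1 October 2020 is a Thursday, so Mondays fall on 5, 12, 19, 26; the last is October 26.
1 March 2021 is a Monday, so the first Sunday is March 7 and the second is March 14.
Daylight saving runs 26 October 2020 – 14 March 2021; March 10, 2021 is inside that window, so Velek is at UTC−11:00.
19:00 Velek + 11h = 06:00 UTC (rolling into the next day, 11 March 2021).
1 February 2021 is a Monday, so the first Friday is February 5 and the fourth is February 26.
1 October 2021 is a Friday, so Saturdays fall on 2, 9, 16, 23, 30; the last is October 30.
At the standard offset (UTC−07:15), 06:00 UTC − 7h15m = 22:45 Kesium Territory standard time (rolling into the previous day, 10 March 2021).
The standard-time date in Kesium Territory, March 10, 2021, lies within the daylight-saving period (26 February – 30 October), so Kesium Territory is on daylight time, UTC−06:15.
06:00 UTC − 6h15m = 23:45 Kesium Territory (rolling into the previous day, 10 March 2021).

23:45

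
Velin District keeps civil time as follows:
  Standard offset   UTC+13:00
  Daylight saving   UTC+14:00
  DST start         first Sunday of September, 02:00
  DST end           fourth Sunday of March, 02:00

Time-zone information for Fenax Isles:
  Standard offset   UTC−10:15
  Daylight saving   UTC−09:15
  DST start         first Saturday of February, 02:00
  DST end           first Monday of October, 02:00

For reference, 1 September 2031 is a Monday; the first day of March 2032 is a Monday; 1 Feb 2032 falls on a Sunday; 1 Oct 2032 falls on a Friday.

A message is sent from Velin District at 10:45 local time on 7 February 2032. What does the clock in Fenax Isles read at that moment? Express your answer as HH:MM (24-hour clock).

1 September 2031 is a Monday, so the first Sunday is September 7.
1 March 2032 is a Monday, so the first Sunday is March 7 and the fourth is March 28.
7 February 2032 lies within the daylight-saving period (7 September 2031 – 28 March 2032), so Velin District is on daylight time, UTC+14:00.
10:45 Velin District − 14h = 20:45 UTC (rolling into the previous day, 6 February 2032).
1 February 2032 is a Sunday, so the first Saturday is February 7.
1 October 2032 is a Friday, so the first Monday is October 4.
At the standard offset (UTC−10:15), 20:45 UTC − 10h15m = 10:30 Fenax Isles standard time.
The standard-time date in Fenax Isles, 6 February 2032, is outside the daylight-saving period (7 February – 4 October), so Fenax Isles is on standard time, UTC−10:15.
20:45 UTC − 10h15m = 10:30 Fenax Isles.

10:30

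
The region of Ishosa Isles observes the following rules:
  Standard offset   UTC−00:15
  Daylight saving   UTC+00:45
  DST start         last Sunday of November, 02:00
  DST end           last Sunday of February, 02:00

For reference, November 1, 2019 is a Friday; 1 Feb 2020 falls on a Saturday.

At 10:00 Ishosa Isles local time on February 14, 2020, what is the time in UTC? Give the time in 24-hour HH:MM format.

1 November 2019 is a Friday, so Sundays fall on 3, 10, 17, 24; the last is November 24.
1 February 2020 is a Saturday, so Sundays fall on 2, 9, 16, 23; the last is February 23.
February 14, 2020 falls between 24 November 2019 and 23 February 2020, so daylight saving is in effect and Ishosa Isles is at UTC+00:45.
10:00 local − 0h45m = 09:15 UTC.

09:15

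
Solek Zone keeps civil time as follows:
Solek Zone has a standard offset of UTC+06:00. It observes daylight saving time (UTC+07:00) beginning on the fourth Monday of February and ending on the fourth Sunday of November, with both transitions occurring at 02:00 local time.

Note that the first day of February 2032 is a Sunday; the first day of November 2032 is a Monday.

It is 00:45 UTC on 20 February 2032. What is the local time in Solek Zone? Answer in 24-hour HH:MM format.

1 February 2032 is a Sunday, so the first Monday is February 2 and the fourth is February 23.
1 November 2032 is a Monday, so the first Sunday is November 7 and the fourth is November 28.
At the standard offset (UTC+06:00), 00:45 UTC + 6h = 06:45 Solek Zone standard time.
The standard-time date in Solek Zone, 20 February 2032, is outside the daylight-saving period (23 February – 28 November), so Solek Zone is on standard time, UTC+06:00.
00:45 UTC + 6h = 06:45 local.

06:45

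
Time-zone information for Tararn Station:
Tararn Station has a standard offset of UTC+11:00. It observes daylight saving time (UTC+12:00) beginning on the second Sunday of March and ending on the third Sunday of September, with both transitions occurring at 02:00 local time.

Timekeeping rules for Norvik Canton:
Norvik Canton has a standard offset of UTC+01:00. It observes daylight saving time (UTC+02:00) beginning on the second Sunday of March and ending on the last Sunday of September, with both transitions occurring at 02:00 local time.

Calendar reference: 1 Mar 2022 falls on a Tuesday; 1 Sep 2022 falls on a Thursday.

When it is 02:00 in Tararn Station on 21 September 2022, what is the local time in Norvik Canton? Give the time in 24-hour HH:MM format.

1 March 2022 is a Tuesday, so the first Sunday is March 6 and the second is March 13.
1 September 2022 is a Thursday, so the first Sunday is September 4 and the third is September 18.
21 September 2022 does not fall between 13 March and 18 September, so daylight saving is not in effect and Tararn Station is at UTC+11:00.
02:00 Tararn Station − 11h = 15:00 UTC (rolling into the previous day, 20 September 2022).
1 March 2022 is a Tuesday, so the first Sunday is March 6 and the second is March 13.
1 September 2022 is a Thursday, so Sundays fall on 4, 11, 18, 25; the last is September 25.
At the standard offset (UTC+01:00), 15:00 UTC + 1h = 16:00 Norvik Canton standard time.
The standard-time date in Norvik Canton, 20 September 2022, lies within the daylight-saving period (13 March – 25 September), so Norvik Canton is on daylight time, UTC+02:00.
15:00 UTC + 2h = 17:00 Norvik Canton.

17:00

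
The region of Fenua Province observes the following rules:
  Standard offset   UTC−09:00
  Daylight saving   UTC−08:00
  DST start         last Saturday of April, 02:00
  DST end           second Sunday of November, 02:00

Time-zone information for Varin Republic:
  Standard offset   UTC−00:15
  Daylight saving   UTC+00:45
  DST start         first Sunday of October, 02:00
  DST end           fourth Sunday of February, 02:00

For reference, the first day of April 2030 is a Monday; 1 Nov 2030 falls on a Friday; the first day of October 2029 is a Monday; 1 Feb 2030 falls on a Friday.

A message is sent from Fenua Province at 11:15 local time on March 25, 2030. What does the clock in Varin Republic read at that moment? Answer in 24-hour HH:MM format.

20:00

1 April 2030 is a Monday, so Saturdays fall on 6, 13, 20, 27; the last is April 27.
1 November 2030 is a Friday, so the first Sunday is November 3 and the second is November 10.
March 25, 2030 is outside the daylight-saving period (27 April – 10 November), so Fenua Province is on standard time, UTC−09:00.
11:15 Fenua Province + 9h = 20:15 UTC.
1 October 2029 is a Monday, so the first Sunday is October 7.
1 February 2030 is a Friday, so the first Sunday is February 3 and the fourth is February 24.
At the standard offset (UTC−00:15), 20:15 UTC − 0h15m = 20:00 Varin Republic standard time.
The standard-time date in Varin Republic, March 25, 2030, does not fall between 7 October 2029 and 24 February 2030, so daylight saving is not in effect and Varin Republic is at UTC−00:15.
20:15 UTC − 0h15m = 20:00 Varin Republic.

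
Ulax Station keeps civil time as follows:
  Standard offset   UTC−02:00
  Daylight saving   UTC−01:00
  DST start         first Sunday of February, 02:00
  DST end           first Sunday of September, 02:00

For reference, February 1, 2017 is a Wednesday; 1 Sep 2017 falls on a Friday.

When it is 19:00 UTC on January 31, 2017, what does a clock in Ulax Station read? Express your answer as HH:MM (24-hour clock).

1 February 2017 is a Wednesday, so the first Sunday is February 5.
1 September 2017 is a Friday, so the first Sunday is September 3.
At the standard offset (UTC−02:00), 19:00 UTC − 2h = 17:00 Ulax Station standard time.
Daylight saving runs 5 February – 3 September; the standard-time date in Ulax Station, January 31, 2017, is outside that window, so Ulax Station is on standard time at UTC−02:00.
19:00 UTC − 2h = 17:00 local.

17:00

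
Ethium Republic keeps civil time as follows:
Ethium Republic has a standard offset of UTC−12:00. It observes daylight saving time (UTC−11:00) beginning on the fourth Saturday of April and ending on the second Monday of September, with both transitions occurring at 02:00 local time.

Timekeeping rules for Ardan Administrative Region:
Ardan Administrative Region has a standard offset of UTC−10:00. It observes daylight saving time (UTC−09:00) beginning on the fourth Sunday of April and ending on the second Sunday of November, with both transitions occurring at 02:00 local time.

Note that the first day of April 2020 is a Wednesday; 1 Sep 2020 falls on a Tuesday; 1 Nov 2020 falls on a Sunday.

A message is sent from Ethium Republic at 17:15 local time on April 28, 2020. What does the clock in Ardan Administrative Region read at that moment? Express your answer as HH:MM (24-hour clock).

1 April 2020 is a Wednesday, so the first Saturday is April 4 and the fourth is April 25.
1 September 2020 is a Tuesday, so the first Monday is September 7 and the second is September 14.
April 28, 2020 lies within the daylight-saving period (25 April – 14 September), so Ethium Republic is on daylight time, UTC−11:00.
17:15 Ethium Republic + 11h = 04:15 UTC (rolling into the next day, 29 April 2020).
1 April 2020 is a Wednesday, so the first Sunday is April 5 and the fourth is April 26.
1 November 2020 is a Sunday, so the first Sunday is November 1 and the second is November 8.
At the standard offset (UTC−10:00), 04:15 UTC − 10h = 18:15 Ardan Administrative Region standard time (rolling into the previous day, 28 April 2020).
The standard-time date in Ardan Administrative Region, April 28, 2020, falls between 26 April and 8 November, so daylight saving is in effect and Ardan Administrative Region is at UTC−09:00.
04:15 UTC − 9h = 19:15 Ardan Administrative Region (rolling into the previous day, 28 April 2020).

19:15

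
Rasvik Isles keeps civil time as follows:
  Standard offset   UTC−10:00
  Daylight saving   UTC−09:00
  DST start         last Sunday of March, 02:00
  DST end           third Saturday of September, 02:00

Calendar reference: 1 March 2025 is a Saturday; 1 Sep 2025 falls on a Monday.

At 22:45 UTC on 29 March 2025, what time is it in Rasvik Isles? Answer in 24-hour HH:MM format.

12:45

1 March 2025 is a Saturday, so Sundays fall on 2, 9, 16, 23, 30; the last is March 30.
1 September 2025 is a Monday, so the first Saturday is September 6 and the third is September 20.
At the standard offset (UTC−10:00), 22:45 UTC − 10h = 12:45 Rasvik Isles standard time.
The standard-time date in Rasvik Isles, 29 March 2025, does not fall between 30 March and 20 September, so daylight saving is not in effect and Rasvik Isles is at UTC−10:00.
22:45 UTC − 10h = 12:45 local.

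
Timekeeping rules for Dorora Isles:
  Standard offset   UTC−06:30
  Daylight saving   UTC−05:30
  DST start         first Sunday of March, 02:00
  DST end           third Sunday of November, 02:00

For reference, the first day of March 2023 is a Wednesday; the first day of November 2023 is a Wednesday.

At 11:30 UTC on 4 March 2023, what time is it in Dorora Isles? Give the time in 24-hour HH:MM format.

05:00

1 March 2023 is a Wednesday, so the first Sunday is March 5.
1 November 2023 is a Wednesday, so the first Sunday is November 5 and the third is November 19.
At the standard offset (UTC−06:30), 11:30 UTC − 6h30m = 05:00 Dorora Isles standard time.
Daylight saving runs 5 March – 19 November; the standard-time date in Dorora Isles, 4 March 2023, is outside that window, so Dorora Isles is on standard time at UTC−06:30.
11:30 UTC − 6h30m = 05:00 local.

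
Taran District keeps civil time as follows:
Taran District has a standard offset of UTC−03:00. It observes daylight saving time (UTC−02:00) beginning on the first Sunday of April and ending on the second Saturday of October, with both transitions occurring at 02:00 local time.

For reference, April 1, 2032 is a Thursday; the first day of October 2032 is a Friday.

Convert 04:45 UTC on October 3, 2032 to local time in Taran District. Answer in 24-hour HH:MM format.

02:45

1 April 2032 is a Thursday, so the first Sunday is April 4.
1 October 2032 is a Friday, so the first Saturday is October 2 and the second is October 9.
At the standard offset (UTC−03:00), 04:45 UTC − 3h = 01:45 Taran District standard time.
The standard-time date in Taran District, October 3, 2032, lies within the daylight-saving period (4 April – 9 October), so Taran District is on daylight time, UTC−02:00.
04:45 UTC − 2h = 02:45 local.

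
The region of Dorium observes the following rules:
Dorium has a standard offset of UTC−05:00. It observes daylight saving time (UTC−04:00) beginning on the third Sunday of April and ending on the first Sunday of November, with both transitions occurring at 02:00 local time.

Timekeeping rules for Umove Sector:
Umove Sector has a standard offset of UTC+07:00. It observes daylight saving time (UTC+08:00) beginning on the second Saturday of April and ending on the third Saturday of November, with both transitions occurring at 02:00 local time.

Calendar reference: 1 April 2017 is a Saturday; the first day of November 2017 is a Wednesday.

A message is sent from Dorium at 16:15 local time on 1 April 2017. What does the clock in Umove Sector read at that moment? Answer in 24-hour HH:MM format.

04:15

1 April 2017 is a Saturday, so the first Sunday is April 2 and the third is April 16.
1 November 2017 is a Wednesday, so the first Sunday is November 5.
1 April 2017 is outside the daylight-saving period (16 April – 5 November), so Dorium is on standard time, UTC−05:00.
16:15 Dorium + 5h = 21:15 UTC.
1 April 2017 is a Saturday, so the first Saturday is April 1 and the second is April 8.
1 November 2017 is a Wednesday, so the first Saturday is November 4 and the third is November 18.
At the standard offset (UTC+07:00), 21:15 UTC + 7h = 04:15 Umove Sector standard time (rolling into the next day, 2 April 2017).
The standard-time date in Umove Sector, 2 April 2017, is outside the daylight-saving period (8 April – 18 November), so Umove Sector is on standard time, UTC+07:00.
21:15 UTC + 7h = 04:15 Umove Sector (rolling into the next day, 2 April 2017).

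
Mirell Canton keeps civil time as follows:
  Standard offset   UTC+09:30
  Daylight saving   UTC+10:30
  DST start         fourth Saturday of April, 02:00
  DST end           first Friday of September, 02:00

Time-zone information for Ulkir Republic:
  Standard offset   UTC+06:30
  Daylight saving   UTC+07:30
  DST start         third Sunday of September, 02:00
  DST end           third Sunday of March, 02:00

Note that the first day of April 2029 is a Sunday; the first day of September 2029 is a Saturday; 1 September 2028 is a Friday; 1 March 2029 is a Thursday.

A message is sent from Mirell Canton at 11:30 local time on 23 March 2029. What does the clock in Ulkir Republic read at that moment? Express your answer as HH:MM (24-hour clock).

08:30

1 April 2029 is a Sunday, so the first Saturday is April 7 and the fourth is April 28.
1 September 2029 is a Saturday, so the first Friday is September 7.
23 March 2029 does not fall between 28 April and 7 September, so daylight saving is not in effect and Mirell Canton is at UTC+09:30.
11:30 Mirell Canton − 9h30m = 02:00 UTC.
1 September 2028 is a Friday, so the first Sunday is September 3 and the third is September 17.
1 March 2029 is a Thursday, so the first Sunday is March 4 and the third is March 18.
At the standard offset (UTC+06:30), 02:00 UTC + 6h30m = 08:30 Ulkir Republic standard time.
The standard-time date in Ulkir Republic, 23 March 2029, does not fall between 17 September 2028 and 18 March 2029, so daylight saving is not in effect and Ulkir Republic is at UTC+06:30.
02:00 UTC + 6h30m = 08:30 Ulkir Republic.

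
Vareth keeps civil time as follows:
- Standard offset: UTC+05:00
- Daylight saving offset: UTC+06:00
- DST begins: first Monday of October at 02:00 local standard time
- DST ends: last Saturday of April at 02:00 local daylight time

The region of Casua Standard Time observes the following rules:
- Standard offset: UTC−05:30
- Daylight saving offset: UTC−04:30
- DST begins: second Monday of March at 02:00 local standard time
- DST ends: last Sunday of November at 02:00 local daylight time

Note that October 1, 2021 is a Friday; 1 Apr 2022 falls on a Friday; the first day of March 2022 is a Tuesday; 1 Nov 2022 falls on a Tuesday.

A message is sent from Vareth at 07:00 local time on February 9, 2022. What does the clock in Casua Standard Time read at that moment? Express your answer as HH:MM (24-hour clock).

1 October 2021 is a Friday, so the first Monday is October 4.
1 April 2022 is a Friday, so Saturdays fall on 2, 9, 16, 23, 30; the last is April 30.
February 9, 2022 falls between 4 October 2021 and 30 April 2022, so daylight saving is in effect and Vareth is at UTC+06:00.
07:00 Vareth − 6h = 01:00 UTC.
1 March 2022 is a Tuesday, so the first Monday is March 7 and the second is March 14.
1 November 2022 is a Tuesday, so Sundays fall on 6, 13, 20, 27; the last is November 27.
At the standard offset (UTC−05:30), 01:00 UTC − 5h30m = 19:30 Casua Standard Time standard time (rolling into the previous day, 8 February 2022).
The standard-time date in Casua Standard Time, February 8, 2022, does not fall between 14 March and 27 November, so daylight saving is not in effect and Casua Standard Time is at UTC−05:30.
01:00 UTC − 5h30m = 19:30 Casua Standard Time (rolling into the previous day, 8 February 2022).

19:30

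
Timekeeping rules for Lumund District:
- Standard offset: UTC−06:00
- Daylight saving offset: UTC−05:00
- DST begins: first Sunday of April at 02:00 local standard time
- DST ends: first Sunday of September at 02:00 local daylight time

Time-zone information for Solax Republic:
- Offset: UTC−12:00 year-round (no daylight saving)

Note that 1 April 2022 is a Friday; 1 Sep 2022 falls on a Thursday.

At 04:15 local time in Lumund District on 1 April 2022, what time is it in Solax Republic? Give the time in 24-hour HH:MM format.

1 April 2022 is a Friday, so the first Sunday is April 3.
1 September 2022 is a Thursday, so the first Sunday is September 4.
1 April 2022 is outside the daylight-saving period (3 April – 4 September), so Lumund District is on standard time, UTC−06:00.
04:15 Lumund District + 6h = 10:15 UTC.
Solax Republic has no daylight saving, so its offset is UTC−12:00 year-round.
10:15 UTC − 12h = 22:15 Solax Republic (rolling into the previous day, 31 March 2022).

22:15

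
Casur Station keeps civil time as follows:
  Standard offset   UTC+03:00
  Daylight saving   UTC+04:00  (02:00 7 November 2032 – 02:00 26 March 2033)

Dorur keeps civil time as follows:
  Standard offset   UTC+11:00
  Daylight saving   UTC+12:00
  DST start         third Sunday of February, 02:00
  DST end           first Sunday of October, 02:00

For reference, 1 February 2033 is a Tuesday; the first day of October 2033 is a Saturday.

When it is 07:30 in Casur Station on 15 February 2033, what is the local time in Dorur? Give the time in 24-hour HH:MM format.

15 February 2033 falls between 7 November 2032 and 26 March 2033, so daylight saving is in effect and Casur Station is at UTC+04:00.
07:30 Casur Station − 4h = 03:30 UTC.
1 February 2033 is a Tuesday, so the first Sunday is February 6 and the third is February 20.
1 October 2033 is a Saturday, so the first Sunday is October 2.
At the standard offset (UTC+11:00), 03:30 UTC + 11h = 14:30 Dorur standard time.
The standard-time date in Dorur, 15 February 2033, does not fall between 20 February and 2 October, so daylight saving is not in effect and Dorur is at UTC+11:00.
03:30 UTC + 11h = 14:30 Dorur.

14:30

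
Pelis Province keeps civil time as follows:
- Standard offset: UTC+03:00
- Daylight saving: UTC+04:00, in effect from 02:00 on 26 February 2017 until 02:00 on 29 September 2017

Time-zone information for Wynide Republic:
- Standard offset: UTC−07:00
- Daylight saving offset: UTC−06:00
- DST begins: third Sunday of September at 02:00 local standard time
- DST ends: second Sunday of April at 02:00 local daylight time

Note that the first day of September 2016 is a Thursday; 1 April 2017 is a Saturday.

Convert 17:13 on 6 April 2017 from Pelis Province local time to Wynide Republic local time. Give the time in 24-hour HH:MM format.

07:13

6 April 2017 lies within the daylight-saving period (26 February – 29 September), so Pelis Province is on daylight time, UTC+04:00.
17:13 Pelis Province − 4h = 13:13 UTC.
1 September 2016 is a Thursday, so the first Sunday is September 4 and the third is September 18.
1 April 2017 is a Saturday, so the first Sunday is April 2 and the second is April 9.
At the standard offset (UTC−07:00), 13:13 UTC − 7h = 06:13 Wynide Republic standard time.
Daylight saving runs 18 September 2016 – 9 April 2017; the standard-time date in Wynide Republic, 6 April 2017, is inside that window, so Wynide Republic is at UTC−06:00.
13:13 UTC − 6h = 07:13 Wynide Republic.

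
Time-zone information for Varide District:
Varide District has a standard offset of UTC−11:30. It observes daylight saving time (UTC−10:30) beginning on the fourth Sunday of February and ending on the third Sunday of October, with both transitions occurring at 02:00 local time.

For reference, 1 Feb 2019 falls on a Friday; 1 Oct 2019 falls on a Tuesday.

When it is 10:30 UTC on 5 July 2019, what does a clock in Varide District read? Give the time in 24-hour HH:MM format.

00:00

1 February 2019 is a Friday, so the first Sunday is February 3 and the fourth is February 24.
1 October 2019 is a Tuesday, so the first Sunday is October 6 and the third is October 20.
At the standard offset (UTC−11:30), 10:30 UTC − 11h30m = 23:00 Varide District standard time (rolling into the previous day, 4 July 2019).
Daylight saving runs 24 February – 20 October; the standard-time date in Varide District, 4 July 2019, is inside that window, so Varide District is at UTC−10:30.
10:30 UTC − 10h30m = 00:00 local.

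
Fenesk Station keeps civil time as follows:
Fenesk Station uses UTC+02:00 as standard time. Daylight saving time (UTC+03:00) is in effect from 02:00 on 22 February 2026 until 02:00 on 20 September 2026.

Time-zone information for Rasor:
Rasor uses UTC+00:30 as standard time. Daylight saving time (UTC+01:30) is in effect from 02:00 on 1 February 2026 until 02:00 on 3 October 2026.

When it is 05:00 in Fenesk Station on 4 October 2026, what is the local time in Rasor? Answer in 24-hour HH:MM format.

03:30

4 October 2026 does not fall between 22 February and 20 September, so daylight saving is not in effect and Fenesk Station is at UTC+02:00.
05:00 Fenesk Station − 2h = 03:00 UTC.
At the standard offset (UTC+00:30), 03:00 UTC + 0h30m = 03:30 Rasor standard time.
Daylight saving runs 1 February – 3 October; the standard-time date in Rasor, 4 October 2026, is outside that window, so Rasor is on standard time at UTC+00:30.
03:00 UTC + 0h30m = 03:30 Rasor.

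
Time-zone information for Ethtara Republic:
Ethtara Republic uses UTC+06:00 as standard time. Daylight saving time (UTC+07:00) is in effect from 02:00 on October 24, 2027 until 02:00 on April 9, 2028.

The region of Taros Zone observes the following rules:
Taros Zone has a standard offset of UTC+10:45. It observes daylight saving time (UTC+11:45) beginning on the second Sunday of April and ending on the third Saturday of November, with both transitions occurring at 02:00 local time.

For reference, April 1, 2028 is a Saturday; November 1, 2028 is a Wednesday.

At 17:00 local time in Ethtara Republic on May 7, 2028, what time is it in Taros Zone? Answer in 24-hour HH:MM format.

22:45

Daylight saving runs 24 October 2027 – 9 April 2028; May 7, 2028 is outside that window, so Ethtara Republic is on standard time at UTC+06:00.
17:00 Ethtara Republic − 6h = 11:00 UTC.
1 April 2028 is a Saturday, so the first Sunday is April 2 and the second is April 9.
1 November 2028 is a Wednesday, so the first Saturday is November 4 and the third is November 18.
At the standard offset (UTC+10:45), 11:00 UTC + 10h45m = 21:45 Taros Zone standard time.
The standard-time date in Taros Zone, May 7, 2028, falls between 9 April and 18 November, so daylight saving is in effect and Taros Zone is at UTC+11:45.
11:00 UTC + 11h45m = 22:45 Taros Zone.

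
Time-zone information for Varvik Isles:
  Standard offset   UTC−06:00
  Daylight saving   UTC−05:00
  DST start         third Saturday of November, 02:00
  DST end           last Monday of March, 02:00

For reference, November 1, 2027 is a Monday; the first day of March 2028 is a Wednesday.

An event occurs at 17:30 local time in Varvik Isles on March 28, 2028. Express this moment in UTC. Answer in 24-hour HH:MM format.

23:30

1 November 2027 is a Monday, so the first Saturday is November 6 and the third is November 20.
1 March 2028 is a Wednesday, so Mondays fall on 6, 13, 20, 27; the last is March 27.
March 28, 2028 is outside the daylight-saving period (20 November 2027 – 27 March 2028), so Varvik Isles is on standard time, UTC−06:00.
17:30 local + 6h = 23:30 UTC.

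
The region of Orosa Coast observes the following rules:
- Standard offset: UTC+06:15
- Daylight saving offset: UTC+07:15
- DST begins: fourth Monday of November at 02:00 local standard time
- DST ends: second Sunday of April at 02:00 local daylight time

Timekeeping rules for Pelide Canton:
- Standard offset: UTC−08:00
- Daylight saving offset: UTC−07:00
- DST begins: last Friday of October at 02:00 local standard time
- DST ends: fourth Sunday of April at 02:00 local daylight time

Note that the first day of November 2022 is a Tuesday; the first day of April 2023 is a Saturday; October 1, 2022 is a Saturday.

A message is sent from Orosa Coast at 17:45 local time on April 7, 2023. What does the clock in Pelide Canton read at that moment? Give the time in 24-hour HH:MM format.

1 November 2022 is a Tuesday, so the first Monday is November 7 and the fourth is November 28.
1 April 2023 is a Saturday, so the first Sunday is April 2 and the second is April 9.
April 7, 2023 falls between 28 November 2022 and 9 April 2023, so daylight saving is in effect and Orosa Coast is at UTC+07:15.
17:45 Orosa Coast − 7h15m = 10:30 UTC.
1 October 2022 is a Saturday, so Fridays fall on 7, 14, 21, 28; the last is October 28.
1 April 2023 is a Saturday, so the first Sunday is April 2 and the fourth is April 23.
At the standard offset (UTC−08:00), 10:30 UTC − 8h = 02:30 Pelide Canton standard time.
The standard-time date in Pelide Canton, April 7, 2023, lies within the daylight-saving period (28 October 2022 – 23 April 2023), so Pelide Canton is on daylight time, UTC−07:00.
10:30 UTC − 7h = 03:30 Pelide Canton.

03:30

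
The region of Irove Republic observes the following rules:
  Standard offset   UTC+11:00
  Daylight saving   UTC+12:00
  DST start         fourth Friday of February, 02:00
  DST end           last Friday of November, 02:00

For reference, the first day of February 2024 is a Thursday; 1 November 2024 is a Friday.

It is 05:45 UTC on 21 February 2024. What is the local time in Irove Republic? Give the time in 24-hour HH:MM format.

1 February 2024 is a Thursday, so the first Friday is February 2 and the fourth is February 23.
1 November 2024 is a Friday, so Fridays fall on 1, 8, 15, 22, 29; the last is November 29.
At the standard offset (UTC+11:00), 05:45 UTC + 11h = 16:45 Irove Republic standard time.
The standard-time date in Irove Republic, 21 February 2024, does not fall between 23 February and 29 November, so daylight saving is not in effect and Irove Republic is at UTC+11:00.
05:45 UTC + 11h = 16:45 local.

16:45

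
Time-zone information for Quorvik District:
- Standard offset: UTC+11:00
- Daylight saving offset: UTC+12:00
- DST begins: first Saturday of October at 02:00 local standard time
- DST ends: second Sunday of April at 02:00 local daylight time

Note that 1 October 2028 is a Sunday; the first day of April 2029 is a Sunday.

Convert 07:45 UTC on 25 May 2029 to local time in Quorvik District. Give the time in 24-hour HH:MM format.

18:45

1 October 2028 is a Sunday, so the first Saturday is October 7.
1 April 2029 is a Sunday, so the first Sunday is April 1 and the second is April 8.
At the standard offset (UTC+11:00), 07:45 UTC + 11h = 18:45 Quorvik District standard time.
The standard-time date in Quorvik District, 25 May 2029, does not fall between 7 October 2028 and 8 April 2029, so daylight saving is not in effect and Quorvik District is at UTC+11:00.
07:45 UTC + 11h = 18:45 local.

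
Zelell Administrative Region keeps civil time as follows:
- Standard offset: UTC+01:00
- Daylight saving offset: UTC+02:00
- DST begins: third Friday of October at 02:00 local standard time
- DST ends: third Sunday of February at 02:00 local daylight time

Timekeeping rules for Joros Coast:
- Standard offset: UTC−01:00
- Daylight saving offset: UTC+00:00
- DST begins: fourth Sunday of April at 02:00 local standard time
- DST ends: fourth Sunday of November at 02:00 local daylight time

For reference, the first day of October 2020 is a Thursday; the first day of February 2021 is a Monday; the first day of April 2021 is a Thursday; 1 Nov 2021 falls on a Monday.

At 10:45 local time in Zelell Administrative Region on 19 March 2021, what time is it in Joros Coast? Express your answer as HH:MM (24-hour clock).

08:45

1 October 2020 is a Thursday, so the first Friday is October 2 and the third is October 16.
1 February 2021 is a Monday, so the first Sunday is February 7 and the third is February 21.
19 March 2021 is outside the daylight-saving period (16 October 2020 – 21 February 2021), so Zelell Administrative Region is on standard time, UTC+01:00.
10:45 Zelell Administrative Region − 1h = 09:45 UTC.
1 April 2021 is a Thursday, so the first Sunday is April 4 and the fourth is April 25.
1 November 2021 is a Monday, so the first Sunday is November 7 and the fourth is November 28.
At the standard offset (UTC−01:00), 09:45 UTC − 1h = 08:45 Joros Coast standard time.
The standard-time date in Joros Coast, 19 March 2021, does not fall between 25 April and 28 November, so daylight saving is not in effect and Joros Coast is at UTC−01:00.
09:45 UTC − 1h = 08:45 Joros Coast.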